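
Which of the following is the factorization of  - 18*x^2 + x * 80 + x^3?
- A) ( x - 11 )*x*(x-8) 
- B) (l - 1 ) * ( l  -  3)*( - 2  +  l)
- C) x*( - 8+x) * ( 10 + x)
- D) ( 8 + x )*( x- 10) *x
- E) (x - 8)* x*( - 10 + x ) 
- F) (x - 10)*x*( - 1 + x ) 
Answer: E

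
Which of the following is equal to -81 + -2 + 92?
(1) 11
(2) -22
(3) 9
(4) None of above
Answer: 3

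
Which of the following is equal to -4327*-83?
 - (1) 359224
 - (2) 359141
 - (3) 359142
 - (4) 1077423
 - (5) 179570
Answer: 2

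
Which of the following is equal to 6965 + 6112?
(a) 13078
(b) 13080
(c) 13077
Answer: c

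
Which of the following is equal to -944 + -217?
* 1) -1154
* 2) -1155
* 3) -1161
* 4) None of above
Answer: 3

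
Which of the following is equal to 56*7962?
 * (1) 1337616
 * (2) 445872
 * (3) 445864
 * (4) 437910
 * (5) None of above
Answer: 2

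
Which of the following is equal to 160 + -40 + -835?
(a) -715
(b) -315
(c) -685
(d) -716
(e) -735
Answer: a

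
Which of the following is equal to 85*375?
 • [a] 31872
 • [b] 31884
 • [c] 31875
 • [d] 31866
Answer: c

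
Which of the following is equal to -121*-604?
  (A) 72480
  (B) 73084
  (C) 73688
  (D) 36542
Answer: B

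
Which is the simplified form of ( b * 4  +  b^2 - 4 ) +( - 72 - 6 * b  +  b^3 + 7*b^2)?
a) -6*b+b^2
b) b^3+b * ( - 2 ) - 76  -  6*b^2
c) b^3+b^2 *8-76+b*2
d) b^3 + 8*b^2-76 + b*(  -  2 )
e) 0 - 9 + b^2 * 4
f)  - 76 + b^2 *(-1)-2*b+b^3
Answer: d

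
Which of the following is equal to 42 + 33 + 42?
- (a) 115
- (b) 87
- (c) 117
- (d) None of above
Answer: c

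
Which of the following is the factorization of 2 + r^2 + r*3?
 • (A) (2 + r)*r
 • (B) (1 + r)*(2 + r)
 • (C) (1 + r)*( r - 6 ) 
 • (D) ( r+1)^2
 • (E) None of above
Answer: B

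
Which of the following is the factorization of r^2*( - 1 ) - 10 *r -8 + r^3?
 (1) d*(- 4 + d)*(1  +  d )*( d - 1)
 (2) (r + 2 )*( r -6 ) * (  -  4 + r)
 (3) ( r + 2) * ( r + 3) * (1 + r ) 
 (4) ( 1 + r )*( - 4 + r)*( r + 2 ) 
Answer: 4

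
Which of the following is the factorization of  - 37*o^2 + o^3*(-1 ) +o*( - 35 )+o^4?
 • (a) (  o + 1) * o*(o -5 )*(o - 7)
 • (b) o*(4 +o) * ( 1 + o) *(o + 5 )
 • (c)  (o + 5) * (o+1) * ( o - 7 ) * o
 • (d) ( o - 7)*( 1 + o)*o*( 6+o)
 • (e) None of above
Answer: c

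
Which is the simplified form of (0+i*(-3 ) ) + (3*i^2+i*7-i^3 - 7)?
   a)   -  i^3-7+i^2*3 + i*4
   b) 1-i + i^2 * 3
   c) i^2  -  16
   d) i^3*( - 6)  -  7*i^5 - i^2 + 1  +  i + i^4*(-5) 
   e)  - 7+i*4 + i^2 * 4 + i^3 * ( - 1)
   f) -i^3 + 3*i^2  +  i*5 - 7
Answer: a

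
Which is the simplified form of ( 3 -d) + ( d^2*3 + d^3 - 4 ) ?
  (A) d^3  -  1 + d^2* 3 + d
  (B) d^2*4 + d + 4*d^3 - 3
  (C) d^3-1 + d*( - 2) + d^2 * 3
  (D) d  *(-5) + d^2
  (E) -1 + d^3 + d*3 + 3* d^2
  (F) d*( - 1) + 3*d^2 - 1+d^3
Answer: F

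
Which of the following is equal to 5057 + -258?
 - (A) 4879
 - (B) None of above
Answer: B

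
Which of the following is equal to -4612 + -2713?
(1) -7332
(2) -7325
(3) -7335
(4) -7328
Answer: 2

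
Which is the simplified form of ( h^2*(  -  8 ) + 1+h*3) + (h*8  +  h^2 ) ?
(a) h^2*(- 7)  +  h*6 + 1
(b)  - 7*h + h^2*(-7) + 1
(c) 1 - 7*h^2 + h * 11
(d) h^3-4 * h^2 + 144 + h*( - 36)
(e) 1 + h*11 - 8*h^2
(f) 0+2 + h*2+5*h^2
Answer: c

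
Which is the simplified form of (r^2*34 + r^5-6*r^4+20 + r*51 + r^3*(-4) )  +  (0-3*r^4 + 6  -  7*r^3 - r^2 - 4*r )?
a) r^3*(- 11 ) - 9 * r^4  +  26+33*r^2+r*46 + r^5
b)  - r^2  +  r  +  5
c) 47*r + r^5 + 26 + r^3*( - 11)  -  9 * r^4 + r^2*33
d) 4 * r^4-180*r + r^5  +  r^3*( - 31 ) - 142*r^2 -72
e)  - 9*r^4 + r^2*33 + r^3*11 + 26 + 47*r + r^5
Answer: c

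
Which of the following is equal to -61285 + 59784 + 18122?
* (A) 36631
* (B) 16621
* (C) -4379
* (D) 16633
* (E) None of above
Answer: B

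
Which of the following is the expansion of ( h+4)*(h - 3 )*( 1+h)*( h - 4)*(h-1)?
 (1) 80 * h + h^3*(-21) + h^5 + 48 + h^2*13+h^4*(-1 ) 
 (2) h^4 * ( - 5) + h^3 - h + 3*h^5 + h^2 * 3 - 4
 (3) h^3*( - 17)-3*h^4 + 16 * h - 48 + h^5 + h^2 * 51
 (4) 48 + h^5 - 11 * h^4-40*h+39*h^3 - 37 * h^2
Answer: 3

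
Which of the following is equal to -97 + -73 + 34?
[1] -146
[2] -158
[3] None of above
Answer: 3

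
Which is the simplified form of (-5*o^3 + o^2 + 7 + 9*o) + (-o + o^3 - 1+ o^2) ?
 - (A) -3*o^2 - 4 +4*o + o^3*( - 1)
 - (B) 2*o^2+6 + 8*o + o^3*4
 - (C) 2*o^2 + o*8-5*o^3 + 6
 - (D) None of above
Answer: D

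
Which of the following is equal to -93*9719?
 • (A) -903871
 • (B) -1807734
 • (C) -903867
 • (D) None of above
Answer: C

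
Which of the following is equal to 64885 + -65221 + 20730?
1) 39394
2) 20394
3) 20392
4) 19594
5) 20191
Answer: 2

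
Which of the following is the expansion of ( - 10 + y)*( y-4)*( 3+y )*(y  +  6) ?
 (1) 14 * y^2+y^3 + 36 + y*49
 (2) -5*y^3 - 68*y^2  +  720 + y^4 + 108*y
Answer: 2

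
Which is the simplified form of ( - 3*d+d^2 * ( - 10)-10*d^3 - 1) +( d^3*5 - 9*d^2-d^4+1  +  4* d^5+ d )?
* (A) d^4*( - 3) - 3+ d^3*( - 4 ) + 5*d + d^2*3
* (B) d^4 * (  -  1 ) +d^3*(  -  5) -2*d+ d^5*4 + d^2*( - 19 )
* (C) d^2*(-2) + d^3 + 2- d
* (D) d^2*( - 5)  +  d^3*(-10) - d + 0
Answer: B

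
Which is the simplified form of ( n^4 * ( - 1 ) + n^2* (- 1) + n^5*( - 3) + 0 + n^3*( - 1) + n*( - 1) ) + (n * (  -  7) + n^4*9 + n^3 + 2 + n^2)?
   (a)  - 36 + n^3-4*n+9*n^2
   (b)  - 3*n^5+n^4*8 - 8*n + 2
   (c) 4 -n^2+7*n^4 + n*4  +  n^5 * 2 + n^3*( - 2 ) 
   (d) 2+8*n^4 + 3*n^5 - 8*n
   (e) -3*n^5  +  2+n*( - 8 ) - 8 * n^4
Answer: b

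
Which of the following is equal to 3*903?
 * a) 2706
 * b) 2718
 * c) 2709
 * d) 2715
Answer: c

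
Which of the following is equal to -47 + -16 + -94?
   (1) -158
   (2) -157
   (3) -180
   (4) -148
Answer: 2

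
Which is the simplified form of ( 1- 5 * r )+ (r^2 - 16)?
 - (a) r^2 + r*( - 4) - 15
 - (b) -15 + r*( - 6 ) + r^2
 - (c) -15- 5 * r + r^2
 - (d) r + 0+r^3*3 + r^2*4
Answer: c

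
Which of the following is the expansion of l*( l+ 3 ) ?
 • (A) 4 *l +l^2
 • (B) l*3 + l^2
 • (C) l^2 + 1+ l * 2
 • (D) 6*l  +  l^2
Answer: B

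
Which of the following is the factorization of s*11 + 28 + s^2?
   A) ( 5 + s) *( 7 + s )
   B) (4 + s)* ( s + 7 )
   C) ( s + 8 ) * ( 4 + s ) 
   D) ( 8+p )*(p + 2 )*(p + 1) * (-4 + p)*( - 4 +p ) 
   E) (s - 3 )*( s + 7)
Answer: B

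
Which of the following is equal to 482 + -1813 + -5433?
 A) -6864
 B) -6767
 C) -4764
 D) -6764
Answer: D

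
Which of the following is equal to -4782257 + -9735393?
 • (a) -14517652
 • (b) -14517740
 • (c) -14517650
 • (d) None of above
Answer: c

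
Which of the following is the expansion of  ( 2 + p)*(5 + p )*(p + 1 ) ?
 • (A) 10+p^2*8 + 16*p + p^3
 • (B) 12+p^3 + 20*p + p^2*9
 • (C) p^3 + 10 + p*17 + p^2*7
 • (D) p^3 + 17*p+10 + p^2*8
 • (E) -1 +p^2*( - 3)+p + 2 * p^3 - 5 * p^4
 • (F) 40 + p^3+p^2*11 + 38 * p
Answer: D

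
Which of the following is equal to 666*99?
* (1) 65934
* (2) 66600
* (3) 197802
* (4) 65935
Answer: 1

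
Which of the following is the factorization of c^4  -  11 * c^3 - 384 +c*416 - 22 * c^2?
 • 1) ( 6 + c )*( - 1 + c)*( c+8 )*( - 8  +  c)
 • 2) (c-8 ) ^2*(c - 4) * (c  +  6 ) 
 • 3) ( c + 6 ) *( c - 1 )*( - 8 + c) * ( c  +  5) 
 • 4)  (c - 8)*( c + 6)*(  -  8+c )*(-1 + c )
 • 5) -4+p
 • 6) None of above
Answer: 4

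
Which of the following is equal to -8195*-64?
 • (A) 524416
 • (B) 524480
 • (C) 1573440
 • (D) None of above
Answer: B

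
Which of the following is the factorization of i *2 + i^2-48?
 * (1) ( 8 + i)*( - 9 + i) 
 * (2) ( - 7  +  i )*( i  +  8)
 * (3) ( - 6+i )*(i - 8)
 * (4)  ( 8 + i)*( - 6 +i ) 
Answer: 4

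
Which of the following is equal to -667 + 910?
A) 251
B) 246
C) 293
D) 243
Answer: D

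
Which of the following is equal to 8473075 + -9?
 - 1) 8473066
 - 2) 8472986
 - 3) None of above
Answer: 1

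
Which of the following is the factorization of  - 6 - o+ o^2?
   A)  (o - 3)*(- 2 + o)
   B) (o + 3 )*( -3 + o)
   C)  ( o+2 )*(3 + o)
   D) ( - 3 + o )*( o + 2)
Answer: D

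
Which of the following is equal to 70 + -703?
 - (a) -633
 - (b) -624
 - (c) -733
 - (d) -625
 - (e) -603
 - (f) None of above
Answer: a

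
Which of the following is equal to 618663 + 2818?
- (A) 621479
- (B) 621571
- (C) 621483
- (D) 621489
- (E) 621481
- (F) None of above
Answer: E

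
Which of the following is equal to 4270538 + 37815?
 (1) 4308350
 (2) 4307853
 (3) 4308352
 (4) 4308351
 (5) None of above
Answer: 5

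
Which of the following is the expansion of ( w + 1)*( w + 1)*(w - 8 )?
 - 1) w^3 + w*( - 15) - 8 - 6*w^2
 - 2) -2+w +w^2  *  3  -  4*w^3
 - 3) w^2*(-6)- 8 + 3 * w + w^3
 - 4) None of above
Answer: 1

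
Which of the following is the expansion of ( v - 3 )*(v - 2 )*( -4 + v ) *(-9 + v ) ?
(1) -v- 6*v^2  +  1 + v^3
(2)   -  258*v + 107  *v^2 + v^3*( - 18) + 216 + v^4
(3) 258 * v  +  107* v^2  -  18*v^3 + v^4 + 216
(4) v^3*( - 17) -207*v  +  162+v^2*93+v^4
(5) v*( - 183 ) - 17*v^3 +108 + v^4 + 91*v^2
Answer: 2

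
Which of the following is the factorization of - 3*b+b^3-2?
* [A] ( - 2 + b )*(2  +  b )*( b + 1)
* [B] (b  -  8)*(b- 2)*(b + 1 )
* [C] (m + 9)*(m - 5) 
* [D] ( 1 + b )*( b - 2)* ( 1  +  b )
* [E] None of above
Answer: D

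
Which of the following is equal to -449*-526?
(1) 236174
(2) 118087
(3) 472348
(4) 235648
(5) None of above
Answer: 1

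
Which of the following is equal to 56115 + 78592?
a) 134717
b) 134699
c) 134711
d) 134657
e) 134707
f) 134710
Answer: e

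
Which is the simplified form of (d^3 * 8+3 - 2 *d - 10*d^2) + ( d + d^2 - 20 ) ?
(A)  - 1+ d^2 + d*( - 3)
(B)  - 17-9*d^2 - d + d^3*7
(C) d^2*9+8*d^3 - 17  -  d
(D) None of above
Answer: D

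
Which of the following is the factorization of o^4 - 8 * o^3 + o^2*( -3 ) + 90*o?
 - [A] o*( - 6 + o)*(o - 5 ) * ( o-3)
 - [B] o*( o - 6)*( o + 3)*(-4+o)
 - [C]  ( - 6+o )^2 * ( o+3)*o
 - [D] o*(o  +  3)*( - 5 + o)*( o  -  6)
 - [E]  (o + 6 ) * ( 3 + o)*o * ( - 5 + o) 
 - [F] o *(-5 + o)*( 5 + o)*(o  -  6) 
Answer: D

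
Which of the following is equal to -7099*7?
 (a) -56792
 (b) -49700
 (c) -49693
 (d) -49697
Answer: c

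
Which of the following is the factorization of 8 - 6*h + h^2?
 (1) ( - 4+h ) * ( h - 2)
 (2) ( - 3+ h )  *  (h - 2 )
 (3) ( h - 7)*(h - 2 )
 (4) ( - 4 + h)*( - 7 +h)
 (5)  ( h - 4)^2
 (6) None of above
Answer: 1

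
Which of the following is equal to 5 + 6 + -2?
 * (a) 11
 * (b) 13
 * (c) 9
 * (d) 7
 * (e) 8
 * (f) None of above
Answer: c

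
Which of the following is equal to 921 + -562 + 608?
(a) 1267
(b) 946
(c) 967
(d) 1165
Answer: c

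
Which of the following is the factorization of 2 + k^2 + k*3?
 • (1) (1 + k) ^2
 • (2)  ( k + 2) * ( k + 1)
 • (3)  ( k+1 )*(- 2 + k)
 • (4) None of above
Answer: 2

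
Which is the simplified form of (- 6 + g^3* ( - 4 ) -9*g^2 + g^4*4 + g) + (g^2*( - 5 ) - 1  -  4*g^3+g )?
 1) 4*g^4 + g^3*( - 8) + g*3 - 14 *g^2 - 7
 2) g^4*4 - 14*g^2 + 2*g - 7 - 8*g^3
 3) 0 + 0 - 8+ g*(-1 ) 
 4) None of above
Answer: 2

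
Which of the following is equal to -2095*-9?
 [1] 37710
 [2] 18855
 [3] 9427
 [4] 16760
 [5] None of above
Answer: 2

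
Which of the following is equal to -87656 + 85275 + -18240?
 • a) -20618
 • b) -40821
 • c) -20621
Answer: c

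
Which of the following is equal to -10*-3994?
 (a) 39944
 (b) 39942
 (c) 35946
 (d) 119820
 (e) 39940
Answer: e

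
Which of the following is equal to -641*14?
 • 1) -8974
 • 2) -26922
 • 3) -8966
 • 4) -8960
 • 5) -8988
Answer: 1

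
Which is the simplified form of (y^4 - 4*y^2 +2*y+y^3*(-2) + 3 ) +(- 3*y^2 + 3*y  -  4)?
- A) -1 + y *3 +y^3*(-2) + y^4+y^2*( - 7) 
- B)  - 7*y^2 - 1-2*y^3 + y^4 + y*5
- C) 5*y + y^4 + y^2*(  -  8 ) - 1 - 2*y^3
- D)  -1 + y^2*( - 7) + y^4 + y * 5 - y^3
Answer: B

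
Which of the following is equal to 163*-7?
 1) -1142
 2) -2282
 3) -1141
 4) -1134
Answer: 3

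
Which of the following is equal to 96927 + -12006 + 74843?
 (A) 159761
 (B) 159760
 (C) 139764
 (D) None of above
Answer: D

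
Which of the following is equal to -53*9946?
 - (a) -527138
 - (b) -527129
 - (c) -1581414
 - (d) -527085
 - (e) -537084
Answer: a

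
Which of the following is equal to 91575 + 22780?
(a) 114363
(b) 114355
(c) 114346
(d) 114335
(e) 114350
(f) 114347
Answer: b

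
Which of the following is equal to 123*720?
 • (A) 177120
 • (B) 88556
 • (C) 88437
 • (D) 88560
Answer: D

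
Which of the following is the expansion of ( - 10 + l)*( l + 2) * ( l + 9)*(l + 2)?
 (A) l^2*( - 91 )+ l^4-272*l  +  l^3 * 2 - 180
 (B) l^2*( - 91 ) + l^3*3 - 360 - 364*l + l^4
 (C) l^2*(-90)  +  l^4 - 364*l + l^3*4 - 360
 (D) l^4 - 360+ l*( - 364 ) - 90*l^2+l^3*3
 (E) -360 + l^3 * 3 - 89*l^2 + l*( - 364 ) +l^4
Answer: D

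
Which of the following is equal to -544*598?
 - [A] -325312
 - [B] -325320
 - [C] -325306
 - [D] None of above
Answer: A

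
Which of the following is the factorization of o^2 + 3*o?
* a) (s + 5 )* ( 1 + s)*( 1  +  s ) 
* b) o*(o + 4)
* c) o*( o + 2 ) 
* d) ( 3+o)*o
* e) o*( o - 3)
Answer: d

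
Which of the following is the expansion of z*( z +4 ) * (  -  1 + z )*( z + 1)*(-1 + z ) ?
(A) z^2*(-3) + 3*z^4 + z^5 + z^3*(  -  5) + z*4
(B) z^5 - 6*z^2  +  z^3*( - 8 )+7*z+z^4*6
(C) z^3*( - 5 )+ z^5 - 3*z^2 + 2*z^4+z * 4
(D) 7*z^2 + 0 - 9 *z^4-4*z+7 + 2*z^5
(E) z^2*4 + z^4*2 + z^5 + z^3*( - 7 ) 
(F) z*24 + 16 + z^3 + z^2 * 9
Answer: A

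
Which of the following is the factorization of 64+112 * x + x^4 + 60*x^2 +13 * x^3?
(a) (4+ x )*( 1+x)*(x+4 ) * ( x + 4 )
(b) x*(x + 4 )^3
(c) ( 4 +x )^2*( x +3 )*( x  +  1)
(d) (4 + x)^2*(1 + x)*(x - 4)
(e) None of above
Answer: a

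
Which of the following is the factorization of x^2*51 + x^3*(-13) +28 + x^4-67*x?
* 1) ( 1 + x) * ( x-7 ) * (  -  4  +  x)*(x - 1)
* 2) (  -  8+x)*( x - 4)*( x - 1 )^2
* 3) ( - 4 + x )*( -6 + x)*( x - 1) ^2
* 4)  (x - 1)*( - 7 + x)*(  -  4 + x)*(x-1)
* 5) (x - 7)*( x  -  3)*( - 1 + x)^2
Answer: 4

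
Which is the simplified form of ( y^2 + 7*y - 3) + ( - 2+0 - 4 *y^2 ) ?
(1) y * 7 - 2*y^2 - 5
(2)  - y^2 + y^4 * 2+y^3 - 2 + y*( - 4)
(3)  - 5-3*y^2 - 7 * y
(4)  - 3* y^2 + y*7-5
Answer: 4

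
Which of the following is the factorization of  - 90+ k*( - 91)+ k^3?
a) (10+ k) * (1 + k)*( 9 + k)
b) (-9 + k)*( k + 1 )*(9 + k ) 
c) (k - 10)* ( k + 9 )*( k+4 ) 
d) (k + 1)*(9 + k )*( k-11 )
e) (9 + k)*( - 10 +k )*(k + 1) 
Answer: e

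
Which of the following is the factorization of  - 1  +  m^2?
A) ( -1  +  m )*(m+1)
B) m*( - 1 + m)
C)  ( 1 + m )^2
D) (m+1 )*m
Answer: A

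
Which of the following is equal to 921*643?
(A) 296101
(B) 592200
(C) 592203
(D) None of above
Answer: C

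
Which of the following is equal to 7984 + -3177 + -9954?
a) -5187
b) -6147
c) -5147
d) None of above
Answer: c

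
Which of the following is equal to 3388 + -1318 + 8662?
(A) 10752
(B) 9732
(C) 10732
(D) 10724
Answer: C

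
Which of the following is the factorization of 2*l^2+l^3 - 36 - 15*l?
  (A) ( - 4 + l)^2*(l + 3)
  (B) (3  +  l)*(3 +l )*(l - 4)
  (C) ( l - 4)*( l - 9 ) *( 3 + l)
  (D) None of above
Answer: B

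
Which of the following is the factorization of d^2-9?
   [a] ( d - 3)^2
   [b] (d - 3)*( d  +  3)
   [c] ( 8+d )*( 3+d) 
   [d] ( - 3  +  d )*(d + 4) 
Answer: b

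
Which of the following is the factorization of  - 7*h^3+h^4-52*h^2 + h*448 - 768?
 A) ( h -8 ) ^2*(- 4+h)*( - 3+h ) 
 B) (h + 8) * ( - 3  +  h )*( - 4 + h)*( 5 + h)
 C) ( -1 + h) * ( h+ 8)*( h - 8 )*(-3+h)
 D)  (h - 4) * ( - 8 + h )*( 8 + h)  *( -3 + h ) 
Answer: D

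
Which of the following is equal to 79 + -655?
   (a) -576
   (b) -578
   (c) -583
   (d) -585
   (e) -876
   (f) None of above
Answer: a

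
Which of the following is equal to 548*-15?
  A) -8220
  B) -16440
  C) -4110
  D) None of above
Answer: A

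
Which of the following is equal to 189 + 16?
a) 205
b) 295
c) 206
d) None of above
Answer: a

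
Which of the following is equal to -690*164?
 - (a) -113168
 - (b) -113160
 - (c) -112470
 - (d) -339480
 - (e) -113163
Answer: b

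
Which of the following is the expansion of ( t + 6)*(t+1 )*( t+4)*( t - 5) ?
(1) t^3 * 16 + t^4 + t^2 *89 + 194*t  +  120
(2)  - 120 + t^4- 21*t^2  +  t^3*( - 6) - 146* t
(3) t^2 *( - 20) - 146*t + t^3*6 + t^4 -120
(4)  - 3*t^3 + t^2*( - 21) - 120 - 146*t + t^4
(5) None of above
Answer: 5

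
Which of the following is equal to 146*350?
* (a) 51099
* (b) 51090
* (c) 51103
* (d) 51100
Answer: d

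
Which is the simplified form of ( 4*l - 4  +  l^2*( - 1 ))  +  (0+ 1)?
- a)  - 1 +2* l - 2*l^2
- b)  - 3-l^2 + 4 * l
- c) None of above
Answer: b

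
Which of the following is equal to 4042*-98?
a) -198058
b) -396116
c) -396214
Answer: b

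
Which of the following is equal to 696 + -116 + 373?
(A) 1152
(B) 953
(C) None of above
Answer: B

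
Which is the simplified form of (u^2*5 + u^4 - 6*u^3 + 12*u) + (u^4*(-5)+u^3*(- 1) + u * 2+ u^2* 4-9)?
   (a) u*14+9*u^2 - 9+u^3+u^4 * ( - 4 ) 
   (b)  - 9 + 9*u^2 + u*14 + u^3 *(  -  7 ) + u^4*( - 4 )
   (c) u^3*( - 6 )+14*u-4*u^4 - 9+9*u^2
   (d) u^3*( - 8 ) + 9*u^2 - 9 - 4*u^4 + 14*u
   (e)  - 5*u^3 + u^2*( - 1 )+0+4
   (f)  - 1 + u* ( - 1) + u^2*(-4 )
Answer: b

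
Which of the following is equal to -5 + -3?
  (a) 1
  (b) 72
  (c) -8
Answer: c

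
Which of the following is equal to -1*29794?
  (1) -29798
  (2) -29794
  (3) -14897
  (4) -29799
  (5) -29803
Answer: 2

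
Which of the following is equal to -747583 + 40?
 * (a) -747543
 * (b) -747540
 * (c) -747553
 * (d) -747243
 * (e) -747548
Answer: a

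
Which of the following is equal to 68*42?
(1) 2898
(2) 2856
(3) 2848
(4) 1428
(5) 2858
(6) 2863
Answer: 2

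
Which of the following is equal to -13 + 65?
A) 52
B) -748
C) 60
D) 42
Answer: A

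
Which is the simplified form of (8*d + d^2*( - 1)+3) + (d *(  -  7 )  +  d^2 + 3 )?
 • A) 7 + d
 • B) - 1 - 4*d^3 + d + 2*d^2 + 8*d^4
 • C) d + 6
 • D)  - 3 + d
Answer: C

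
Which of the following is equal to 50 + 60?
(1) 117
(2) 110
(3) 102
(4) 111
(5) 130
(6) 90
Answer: 2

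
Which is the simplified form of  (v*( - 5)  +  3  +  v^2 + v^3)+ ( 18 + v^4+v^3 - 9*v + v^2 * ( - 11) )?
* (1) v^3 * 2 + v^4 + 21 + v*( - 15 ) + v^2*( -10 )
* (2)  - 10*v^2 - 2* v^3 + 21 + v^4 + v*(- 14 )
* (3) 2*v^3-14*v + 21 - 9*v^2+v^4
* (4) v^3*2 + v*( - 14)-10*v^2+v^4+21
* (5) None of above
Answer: 4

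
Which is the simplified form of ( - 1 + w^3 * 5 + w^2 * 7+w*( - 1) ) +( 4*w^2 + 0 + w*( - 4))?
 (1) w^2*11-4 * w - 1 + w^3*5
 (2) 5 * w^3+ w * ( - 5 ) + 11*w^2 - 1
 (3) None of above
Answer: 2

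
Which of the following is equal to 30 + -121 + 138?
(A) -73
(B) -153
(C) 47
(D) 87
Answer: C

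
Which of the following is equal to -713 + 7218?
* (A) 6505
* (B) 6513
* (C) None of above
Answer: A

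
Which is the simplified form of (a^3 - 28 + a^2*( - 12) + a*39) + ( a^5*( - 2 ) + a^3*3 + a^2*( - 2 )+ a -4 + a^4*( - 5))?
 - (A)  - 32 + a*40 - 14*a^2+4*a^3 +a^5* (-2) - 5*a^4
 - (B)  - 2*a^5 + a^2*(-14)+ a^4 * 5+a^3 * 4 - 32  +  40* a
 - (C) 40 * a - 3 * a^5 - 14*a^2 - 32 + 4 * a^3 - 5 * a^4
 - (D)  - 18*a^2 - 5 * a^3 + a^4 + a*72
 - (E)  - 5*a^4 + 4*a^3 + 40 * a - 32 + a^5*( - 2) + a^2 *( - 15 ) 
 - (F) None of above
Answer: A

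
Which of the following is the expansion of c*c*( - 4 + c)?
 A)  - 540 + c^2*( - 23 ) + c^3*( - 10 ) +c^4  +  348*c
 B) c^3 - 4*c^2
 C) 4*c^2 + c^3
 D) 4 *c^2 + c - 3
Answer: B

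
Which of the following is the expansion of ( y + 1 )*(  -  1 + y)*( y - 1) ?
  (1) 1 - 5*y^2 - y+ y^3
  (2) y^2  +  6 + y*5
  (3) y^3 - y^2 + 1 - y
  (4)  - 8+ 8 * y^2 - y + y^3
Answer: 3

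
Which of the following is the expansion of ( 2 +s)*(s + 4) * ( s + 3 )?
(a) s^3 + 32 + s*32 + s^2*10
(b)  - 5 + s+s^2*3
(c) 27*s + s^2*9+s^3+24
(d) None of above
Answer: d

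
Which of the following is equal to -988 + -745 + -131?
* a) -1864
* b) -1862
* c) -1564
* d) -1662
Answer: a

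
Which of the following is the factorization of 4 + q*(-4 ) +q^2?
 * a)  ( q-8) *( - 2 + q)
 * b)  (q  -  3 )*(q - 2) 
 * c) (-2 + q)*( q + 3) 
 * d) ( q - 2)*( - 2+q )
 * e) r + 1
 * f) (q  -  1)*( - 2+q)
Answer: d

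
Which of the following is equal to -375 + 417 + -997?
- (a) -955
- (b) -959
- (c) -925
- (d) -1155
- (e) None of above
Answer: a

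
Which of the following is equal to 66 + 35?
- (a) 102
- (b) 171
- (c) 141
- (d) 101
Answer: d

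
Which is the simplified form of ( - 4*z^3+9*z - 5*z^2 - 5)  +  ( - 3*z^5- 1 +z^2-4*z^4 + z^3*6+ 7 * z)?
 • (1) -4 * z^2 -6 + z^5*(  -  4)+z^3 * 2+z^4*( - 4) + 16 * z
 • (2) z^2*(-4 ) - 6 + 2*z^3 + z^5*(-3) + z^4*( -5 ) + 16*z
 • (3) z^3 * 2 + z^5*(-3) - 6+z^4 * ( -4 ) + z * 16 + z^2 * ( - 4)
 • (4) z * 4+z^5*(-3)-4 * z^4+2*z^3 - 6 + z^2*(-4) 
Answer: 3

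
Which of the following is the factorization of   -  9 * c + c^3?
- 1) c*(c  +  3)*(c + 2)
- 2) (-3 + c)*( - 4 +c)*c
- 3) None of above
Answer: 3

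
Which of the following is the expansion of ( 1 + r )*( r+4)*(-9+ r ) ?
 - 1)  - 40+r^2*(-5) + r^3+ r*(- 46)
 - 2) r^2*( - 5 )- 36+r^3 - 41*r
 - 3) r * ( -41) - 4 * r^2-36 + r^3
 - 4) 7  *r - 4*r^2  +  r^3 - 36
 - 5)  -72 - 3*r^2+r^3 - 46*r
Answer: 3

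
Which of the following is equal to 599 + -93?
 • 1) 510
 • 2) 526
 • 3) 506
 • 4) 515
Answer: 3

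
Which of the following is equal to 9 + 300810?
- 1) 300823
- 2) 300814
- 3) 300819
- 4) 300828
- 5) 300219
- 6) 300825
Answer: 3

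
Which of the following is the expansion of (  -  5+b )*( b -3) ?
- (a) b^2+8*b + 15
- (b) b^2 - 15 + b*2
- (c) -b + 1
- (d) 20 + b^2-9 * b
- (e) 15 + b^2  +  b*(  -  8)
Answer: e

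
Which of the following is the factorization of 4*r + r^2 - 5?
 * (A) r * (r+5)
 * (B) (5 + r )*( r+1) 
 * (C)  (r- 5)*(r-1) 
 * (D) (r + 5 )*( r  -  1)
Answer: D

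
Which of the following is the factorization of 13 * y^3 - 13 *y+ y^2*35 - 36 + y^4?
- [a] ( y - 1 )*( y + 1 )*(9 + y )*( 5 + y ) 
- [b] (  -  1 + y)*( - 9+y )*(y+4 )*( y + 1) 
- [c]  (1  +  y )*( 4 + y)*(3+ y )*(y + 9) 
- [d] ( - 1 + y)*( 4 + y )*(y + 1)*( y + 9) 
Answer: d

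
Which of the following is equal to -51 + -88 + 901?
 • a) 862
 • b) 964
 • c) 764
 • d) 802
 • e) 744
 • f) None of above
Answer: f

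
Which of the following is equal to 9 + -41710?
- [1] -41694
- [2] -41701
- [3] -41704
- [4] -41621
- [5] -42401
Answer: 2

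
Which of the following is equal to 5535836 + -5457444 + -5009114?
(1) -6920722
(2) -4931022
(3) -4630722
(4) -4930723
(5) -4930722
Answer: 5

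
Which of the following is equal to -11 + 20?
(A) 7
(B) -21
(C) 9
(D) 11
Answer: C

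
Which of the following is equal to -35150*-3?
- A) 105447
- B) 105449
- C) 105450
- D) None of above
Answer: C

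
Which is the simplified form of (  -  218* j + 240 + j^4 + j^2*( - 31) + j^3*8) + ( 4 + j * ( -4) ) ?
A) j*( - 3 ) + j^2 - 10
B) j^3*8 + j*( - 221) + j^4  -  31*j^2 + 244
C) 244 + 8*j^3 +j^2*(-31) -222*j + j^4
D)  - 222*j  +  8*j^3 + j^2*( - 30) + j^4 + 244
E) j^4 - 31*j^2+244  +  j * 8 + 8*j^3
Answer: C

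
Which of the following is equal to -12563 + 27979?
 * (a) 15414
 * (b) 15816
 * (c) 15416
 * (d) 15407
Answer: c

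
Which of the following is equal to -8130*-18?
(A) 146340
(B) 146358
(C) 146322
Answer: A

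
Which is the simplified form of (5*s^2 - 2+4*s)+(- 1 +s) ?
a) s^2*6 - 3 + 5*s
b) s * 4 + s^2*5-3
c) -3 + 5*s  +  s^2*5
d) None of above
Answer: c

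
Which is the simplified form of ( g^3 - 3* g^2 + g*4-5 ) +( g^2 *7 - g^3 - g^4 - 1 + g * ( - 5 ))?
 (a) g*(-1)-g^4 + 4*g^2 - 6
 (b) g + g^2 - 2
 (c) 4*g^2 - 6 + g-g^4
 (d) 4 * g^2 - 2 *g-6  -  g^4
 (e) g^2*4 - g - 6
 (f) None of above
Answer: a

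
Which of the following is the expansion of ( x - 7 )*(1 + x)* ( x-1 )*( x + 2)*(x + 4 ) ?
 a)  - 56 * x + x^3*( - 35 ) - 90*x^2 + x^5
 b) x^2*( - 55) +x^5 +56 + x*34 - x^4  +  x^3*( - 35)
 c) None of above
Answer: b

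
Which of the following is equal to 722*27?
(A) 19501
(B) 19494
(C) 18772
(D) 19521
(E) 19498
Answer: B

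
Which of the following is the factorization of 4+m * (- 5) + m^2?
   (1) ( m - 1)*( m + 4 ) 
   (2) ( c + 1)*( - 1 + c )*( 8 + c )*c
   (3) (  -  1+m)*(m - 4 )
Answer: 3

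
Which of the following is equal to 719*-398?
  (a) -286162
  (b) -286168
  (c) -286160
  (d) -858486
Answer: a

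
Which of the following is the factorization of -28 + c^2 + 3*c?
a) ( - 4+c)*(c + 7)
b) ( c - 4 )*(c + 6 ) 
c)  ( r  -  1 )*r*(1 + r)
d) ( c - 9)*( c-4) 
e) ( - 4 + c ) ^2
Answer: a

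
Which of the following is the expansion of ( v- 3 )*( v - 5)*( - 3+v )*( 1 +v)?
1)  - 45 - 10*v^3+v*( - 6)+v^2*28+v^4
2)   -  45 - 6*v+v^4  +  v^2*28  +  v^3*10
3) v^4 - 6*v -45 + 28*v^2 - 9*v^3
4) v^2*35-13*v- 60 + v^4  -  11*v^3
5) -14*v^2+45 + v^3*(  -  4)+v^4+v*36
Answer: 1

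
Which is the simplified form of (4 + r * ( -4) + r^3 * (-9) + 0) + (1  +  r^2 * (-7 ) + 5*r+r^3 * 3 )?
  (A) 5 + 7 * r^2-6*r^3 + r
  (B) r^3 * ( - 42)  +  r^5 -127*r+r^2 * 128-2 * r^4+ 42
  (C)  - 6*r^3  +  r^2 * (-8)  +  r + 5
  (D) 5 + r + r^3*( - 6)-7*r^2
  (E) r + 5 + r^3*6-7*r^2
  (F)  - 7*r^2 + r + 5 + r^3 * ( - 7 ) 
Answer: D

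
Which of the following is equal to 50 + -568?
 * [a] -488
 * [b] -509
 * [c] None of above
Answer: c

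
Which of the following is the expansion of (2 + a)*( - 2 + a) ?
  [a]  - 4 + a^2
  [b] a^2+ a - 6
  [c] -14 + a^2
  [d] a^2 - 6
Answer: a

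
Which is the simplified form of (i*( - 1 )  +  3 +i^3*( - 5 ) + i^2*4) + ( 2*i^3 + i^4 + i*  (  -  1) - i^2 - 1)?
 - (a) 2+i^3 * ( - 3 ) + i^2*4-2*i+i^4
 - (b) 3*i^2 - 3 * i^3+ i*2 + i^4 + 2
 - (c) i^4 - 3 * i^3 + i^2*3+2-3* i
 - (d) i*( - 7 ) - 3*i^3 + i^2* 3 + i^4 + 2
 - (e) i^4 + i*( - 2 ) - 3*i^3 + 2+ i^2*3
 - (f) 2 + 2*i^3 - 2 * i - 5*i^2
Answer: e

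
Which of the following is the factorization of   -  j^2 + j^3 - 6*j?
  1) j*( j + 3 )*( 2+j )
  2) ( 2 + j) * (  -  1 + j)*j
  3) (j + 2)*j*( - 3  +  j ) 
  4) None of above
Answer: 3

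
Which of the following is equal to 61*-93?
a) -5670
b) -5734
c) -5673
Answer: c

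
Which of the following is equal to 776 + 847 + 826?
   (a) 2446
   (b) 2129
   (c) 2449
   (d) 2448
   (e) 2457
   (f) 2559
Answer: c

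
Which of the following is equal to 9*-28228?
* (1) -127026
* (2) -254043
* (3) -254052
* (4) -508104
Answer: 3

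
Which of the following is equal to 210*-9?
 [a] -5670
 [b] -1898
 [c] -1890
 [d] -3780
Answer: c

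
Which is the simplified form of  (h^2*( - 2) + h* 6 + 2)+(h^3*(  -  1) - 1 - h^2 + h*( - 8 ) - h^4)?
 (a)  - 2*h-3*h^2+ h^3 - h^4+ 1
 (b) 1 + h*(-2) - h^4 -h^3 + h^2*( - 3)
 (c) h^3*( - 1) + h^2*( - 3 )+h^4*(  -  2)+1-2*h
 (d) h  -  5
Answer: b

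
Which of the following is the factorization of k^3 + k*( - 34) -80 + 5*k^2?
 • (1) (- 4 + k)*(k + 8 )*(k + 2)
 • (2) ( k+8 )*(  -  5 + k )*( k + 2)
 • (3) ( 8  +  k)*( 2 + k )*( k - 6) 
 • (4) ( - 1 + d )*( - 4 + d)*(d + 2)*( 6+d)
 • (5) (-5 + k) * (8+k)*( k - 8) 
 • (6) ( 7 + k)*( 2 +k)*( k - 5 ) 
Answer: 2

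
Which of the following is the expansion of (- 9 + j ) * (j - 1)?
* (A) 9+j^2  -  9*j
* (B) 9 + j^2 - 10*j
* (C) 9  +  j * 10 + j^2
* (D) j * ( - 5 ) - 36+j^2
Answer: B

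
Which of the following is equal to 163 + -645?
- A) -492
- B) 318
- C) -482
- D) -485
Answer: C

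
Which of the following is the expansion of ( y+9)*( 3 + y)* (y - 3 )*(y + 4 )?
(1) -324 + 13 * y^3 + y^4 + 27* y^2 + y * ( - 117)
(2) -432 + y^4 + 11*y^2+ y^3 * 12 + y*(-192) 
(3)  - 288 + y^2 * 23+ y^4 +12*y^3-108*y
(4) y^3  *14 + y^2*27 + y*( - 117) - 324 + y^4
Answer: 1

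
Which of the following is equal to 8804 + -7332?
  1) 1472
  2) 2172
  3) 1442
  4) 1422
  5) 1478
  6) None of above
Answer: 1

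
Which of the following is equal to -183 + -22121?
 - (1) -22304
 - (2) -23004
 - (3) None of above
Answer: 1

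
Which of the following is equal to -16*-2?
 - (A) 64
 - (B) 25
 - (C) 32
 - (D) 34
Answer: C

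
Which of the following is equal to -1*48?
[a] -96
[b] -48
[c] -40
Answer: b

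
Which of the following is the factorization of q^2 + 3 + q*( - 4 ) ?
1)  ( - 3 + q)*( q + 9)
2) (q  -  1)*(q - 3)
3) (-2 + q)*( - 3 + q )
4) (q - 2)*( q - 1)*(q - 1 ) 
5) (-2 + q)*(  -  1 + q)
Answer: 2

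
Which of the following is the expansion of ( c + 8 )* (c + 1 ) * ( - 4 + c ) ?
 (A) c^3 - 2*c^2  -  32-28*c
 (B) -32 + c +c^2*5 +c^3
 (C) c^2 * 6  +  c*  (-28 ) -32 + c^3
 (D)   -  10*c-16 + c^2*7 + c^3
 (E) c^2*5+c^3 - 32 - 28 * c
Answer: E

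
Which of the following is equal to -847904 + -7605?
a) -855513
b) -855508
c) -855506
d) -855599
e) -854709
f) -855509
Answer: f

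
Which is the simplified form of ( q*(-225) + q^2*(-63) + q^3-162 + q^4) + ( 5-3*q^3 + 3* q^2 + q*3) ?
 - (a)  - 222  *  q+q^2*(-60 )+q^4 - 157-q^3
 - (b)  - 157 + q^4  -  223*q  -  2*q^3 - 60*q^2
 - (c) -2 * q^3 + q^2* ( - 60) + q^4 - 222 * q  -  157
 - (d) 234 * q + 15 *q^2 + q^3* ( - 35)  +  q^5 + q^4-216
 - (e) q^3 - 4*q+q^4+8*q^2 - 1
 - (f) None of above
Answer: c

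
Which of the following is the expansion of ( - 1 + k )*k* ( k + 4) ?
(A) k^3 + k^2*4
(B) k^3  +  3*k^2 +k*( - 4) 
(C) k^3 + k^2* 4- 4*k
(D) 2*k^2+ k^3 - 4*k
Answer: B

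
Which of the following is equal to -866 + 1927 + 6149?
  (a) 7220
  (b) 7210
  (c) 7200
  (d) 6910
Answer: b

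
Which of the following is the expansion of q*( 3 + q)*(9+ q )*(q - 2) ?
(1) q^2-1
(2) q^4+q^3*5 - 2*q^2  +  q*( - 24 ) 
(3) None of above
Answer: 3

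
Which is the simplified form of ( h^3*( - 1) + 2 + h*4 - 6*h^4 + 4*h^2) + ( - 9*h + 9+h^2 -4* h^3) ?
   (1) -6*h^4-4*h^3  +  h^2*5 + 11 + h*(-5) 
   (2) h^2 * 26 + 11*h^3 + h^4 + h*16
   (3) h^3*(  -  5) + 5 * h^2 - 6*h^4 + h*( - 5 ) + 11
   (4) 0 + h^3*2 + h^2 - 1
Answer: 3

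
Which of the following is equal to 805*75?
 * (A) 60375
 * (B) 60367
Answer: A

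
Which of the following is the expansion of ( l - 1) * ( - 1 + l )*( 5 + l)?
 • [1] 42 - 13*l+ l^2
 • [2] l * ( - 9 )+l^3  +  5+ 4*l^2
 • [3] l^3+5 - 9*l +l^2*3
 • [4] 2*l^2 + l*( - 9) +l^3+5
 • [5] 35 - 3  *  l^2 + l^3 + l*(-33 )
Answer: 3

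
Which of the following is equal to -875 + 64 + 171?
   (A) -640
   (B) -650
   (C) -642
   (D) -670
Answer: A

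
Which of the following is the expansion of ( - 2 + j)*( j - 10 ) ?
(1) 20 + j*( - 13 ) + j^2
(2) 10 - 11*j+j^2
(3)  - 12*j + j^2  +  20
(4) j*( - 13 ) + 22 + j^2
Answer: 3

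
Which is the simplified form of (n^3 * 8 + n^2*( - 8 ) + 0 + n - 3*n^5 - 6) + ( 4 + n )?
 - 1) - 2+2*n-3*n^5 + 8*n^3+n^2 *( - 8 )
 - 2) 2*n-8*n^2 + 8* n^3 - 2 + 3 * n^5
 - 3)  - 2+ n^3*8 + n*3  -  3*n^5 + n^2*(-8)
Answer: 1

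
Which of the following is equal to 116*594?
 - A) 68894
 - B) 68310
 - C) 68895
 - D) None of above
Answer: D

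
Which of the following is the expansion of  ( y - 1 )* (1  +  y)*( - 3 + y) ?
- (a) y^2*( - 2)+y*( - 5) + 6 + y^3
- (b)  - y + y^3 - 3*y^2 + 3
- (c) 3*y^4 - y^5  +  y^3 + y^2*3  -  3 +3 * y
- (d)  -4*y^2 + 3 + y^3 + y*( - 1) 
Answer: b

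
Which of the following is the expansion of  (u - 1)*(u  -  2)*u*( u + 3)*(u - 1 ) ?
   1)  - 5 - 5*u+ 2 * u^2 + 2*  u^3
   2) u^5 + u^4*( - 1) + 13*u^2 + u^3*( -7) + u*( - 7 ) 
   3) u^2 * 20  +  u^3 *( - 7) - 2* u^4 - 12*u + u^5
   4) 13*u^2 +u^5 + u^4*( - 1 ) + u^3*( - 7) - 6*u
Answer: 4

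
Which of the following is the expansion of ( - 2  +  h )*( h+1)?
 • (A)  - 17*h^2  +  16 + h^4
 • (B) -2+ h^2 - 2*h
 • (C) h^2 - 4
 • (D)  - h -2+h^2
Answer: D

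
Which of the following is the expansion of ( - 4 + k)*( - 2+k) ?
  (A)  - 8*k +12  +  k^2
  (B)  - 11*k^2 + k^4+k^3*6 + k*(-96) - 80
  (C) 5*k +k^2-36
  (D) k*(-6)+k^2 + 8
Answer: D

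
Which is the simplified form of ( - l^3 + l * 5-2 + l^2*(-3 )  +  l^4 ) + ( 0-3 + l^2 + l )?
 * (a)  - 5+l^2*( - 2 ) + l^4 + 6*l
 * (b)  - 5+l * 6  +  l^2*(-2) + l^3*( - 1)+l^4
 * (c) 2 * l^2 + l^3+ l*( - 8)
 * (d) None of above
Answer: b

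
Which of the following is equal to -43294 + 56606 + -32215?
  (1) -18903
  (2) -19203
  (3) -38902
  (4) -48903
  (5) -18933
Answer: 1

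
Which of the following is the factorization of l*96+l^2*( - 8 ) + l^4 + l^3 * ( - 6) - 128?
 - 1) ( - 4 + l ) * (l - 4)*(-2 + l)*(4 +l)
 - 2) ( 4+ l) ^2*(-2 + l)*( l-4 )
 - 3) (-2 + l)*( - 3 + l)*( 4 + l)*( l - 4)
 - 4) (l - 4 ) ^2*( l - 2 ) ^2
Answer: 1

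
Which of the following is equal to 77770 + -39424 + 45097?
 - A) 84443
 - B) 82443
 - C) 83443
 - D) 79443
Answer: C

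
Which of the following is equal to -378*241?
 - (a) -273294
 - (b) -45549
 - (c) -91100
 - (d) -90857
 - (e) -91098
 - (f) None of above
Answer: e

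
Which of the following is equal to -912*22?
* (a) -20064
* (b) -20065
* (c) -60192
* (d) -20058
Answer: a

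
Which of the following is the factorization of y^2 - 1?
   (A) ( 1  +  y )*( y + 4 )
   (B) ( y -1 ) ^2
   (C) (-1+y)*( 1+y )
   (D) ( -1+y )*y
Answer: C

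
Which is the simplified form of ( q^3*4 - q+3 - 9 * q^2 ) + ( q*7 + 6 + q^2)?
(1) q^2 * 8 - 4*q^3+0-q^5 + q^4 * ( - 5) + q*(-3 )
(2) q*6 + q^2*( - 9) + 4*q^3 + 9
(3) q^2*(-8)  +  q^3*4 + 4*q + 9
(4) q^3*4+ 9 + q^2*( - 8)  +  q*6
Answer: 4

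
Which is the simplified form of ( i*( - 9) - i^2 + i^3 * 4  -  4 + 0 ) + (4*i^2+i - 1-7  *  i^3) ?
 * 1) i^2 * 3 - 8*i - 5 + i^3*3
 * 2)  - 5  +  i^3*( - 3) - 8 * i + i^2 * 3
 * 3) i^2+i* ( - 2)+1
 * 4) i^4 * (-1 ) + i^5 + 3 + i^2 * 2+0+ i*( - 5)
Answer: 2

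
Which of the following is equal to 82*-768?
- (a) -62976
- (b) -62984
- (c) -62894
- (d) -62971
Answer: a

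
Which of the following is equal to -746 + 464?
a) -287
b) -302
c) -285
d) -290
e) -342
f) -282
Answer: f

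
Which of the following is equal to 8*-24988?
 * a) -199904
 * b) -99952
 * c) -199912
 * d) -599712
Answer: a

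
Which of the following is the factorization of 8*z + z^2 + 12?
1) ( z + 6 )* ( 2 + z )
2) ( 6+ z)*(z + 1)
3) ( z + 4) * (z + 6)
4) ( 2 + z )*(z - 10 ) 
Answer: 1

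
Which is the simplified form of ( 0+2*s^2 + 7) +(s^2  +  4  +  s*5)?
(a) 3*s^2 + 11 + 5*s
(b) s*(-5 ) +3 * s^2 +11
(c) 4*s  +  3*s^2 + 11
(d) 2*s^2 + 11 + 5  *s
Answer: a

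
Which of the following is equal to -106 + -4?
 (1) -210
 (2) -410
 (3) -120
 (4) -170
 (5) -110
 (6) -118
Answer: 5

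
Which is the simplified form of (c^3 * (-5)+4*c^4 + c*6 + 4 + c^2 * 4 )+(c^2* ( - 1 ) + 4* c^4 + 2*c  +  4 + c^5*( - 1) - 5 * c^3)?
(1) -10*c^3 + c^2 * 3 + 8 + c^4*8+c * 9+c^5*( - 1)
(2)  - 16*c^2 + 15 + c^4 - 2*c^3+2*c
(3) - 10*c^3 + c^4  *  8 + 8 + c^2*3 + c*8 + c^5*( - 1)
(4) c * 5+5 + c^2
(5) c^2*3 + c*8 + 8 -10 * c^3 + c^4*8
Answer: 3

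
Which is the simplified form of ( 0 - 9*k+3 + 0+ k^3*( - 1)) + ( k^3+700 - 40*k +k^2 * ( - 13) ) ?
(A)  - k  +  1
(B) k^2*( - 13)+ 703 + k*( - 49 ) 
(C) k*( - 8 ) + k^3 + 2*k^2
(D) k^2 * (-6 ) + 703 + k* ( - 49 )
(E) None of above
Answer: B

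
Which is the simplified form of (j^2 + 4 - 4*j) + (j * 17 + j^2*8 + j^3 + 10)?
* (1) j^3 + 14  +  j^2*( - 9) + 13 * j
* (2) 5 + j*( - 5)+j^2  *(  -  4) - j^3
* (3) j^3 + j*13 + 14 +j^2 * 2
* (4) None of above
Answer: 4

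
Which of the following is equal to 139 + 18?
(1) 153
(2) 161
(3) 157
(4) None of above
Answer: 3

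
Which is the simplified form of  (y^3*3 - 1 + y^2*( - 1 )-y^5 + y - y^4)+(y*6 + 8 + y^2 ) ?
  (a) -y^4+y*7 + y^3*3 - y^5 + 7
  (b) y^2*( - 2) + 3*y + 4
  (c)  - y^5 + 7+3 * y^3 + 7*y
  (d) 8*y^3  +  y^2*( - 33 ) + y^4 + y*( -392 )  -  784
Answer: a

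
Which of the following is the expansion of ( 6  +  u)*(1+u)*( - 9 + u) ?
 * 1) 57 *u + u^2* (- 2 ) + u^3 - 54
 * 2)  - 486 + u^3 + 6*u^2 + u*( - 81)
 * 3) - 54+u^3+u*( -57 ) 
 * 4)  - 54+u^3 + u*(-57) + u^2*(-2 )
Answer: 4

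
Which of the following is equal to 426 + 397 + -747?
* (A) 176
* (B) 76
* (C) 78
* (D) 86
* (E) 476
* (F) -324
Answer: B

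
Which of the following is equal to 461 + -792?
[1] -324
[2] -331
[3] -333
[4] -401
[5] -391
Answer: 2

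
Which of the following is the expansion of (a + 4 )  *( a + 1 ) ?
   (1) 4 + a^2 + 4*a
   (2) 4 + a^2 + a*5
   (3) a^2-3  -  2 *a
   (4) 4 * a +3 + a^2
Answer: 2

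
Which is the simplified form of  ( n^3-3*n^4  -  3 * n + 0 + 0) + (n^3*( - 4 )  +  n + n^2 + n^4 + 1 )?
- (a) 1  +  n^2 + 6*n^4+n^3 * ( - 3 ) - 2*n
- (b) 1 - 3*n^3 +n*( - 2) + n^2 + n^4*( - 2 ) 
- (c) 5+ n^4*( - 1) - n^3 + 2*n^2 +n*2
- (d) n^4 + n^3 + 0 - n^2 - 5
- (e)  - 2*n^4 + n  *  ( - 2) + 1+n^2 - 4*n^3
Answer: b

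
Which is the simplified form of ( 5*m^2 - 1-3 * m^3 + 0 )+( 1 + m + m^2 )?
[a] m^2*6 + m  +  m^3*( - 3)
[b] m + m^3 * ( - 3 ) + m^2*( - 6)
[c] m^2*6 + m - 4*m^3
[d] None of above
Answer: a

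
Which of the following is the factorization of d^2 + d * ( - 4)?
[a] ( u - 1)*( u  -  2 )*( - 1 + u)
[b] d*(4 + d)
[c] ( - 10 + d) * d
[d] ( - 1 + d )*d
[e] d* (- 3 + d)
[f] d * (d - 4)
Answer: f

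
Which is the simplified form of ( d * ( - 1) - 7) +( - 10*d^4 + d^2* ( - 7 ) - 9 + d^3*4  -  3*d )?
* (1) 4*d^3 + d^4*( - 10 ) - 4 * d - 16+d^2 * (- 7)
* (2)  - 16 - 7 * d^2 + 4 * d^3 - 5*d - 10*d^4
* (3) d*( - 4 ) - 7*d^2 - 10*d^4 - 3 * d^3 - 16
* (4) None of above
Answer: 1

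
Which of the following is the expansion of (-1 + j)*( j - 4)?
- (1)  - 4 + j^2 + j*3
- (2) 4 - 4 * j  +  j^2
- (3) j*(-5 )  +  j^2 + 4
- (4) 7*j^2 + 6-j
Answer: 3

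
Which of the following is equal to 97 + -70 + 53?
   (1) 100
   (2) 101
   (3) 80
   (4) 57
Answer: 3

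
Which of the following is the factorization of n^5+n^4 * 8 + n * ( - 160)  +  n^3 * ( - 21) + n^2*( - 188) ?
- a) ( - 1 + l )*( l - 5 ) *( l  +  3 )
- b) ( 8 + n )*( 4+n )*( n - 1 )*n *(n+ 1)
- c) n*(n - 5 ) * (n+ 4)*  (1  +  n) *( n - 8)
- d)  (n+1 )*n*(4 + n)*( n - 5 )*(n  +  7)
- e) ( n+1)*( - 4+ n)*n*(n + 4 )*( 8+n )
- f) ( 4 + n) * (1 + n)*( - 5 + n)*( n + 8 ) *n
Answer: f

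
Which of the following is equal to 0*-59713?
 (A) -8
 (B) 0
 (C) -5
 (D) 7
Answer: B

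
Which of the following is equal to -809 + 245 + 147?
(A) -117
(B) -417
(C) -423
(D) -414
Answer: B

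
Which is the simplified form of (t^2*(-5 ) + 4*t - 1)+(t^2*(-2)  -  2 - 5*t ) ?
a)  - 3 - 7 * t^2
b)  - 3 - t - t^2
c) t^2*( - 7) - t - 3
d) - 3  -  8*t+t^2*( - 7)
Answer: c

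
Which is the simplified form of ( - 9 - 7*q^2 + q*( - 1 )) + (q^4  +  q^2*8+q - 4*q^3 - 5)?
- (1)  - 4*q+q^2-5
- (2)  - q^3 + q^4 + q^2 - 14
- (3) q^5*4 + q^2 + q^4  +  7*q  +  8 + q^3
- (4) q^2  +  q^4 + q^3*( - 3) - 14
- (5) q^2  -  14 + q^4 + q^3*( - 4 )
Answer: 5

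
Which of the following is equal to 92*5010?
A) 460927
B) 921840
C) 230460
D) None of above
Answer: D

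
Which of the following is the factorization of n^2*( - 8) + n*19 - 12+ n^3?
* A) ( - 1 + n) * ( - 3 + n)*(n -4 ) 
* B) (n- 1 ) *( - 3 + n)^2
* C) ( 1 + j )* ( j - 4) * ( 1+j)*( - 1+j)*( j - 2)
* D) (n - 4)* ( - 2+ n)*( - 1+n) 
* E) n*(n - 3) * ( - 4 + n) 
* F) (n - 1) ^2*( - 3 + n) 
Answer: A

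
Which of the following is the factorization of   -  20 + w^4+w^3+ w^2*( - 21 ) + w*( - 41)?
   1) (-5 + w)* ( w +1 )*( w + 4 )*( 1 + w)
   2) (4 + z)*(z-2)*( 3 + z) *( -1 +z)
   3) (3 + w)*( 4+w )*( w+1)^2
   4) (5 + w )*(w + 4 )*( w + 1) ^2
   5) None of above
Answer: 1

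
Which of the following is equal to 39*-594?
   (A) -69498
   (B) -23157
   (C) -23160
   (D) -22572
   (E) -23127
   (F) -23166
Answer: F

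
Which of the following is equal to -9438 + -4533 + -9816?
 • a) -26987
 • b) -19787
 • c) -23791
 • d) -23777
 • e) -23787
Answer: e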